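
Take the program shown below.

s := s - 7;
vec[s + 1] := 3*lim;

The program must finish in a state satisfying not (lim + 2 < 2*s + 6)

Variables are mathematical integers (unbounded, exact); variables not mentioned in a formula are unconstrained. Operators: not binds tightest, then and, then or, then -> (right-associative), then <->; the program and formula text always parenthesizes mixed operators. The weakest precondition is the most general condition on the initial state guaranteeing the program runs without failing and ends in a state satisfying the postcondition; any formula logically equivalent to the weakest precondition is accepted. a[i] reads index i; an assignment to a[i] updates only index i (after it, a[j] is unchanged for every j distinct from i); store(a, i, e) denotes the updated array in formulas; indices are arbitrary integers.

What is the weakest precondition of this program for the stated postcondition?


Working backward. After the program, the postcondition not (lim + 2 < 2*s + 6) must hold; in canonical form it is not (lim < 2*s + 4).
Before vec[s + 1] := 3*lim: not (lim < 2*s + 4)
Before s := s - 7: not (lim < 2*s - 10)
Answer: WP = not (lim < 2*s - 10)


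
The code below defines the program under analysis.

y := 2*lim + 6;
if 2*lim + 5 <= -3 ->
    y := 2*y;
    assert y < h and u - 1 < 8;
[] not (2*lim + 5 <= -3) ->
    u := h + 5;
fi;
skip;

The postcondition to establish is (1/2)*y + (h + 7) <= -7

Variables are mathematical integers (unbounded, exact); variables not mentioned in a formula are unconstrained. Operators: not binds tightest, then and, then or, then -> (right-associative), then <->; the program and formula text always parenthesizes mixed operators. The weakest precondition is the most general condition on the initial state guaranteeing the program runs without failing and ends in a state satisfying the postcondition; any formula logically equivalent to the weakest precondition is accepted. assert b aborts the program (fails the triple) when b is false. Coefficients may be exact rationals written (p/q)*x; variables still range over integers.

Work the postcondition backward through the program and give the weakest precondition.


Working backward. After the program, the postcondition (1/2)*y + (h + 7) <= -7 must hold; in canonical form it is h + (1/2)*y <= -14.
Before skip: h + (1/2)*y <= -14
Then branch requires 2*y < h and u < 9 and h + y <= -14; else branch requires h + (1/2)*y <= -14.
Before the if: (2*lim <= -8 -> (2*y < h and u < 9 and h + y <= -14)) and ((not (2*lim <= -8)) -> h + (1/2)*y <= -14)
Before y := 2*lim + 6: (2*lim <= -8 -> (4*lim < h - 12 and u < 9 and h + 2*lim <= -20)) and ((not (2*lim <= -8)) -> h + lim <= -17)
Answer: WP = (2*lim <= -8 -> (4*lim < h - 12 and u < 9 and h + 2*lim <= -20)) and ((not (2*lim <= -8)) -> h + lim <= -17)


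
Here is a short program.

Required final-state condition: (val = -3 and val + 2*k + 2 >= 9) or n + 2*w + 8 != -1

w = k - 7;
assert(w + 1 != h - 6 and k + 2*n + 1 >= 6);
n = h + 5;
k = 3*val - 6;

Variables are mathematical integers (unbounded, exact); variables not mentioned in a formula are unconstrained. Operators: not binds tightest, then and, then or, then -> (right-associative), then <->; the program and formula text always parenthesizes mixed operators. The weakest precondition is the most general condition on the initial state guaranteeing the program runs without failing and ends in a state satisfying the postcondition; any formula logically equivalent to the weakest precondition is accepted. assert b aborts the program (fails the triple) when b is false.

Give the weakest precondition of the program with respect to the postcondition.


Working backward. After the program, the postcondition (val = -3 and val + 2*k + 2 >= 9) or n + 2*w + 8 != -1 must hold; in canonical form it is (val = -3 and 2*k + val >= 7) or n + 2*w != -9.
Before k := 3*val - 6: (val = -3 and 7*val >= 19) or n + 2*w != -9
Before n := h + 5: (val = -3 and 7*val >= 19) or h + 2*w != -14
Before assert w + 1 != h - 6 and k + 2*n + 1 >= 6: w != h - 7 and k + 2*n >= 5 and ((val = -3 and 7*val >= 19) or h + 2*w != -14)
Before w := k - 7: k != h and k + 2*n >= 5 and ((val = -3 and 7*val >= 19) or h + 2*k != 0)
Answer: WP = k != h and k + 2*n >= 5 and ((val = -3 and 7*val >= 19) or h + 2*k != 0)


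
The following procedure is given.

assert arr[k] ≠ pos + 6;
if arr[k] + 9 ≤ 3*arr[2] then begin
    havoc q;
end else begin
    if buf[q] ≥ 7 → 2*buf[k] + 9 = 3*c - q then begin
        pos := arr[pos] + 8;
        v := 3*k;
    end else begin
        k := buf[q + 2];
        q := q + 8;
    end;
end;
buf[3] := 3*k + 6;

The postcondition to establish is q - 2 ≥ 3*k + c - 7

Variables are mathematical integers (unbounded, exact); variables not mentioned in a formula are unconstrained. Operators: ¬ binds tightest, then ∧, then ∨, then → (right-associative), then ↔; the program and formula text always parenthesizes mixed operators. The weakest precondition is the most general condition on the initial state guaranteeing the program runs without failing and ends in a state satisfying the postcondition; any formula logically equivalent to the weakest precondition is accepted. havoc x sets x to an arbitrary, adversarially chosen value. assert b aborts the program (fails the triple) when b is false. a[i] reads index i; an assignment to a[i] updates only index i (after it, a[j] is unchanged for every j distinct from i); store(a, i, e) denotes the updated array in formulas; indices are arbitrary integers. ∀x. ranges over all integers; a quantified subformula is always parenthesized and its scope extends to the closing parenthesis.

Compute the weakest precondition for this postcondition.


Working backward. After the program, the postcondition q - 2 ≥ 3*k + c - 7 must hold; in canonical form it is q ≥ c + 3*k - 5.
Before buf[3] := 3*k + 6: q ≥ c + 3*k - 5
Then branch requires ∀q_1. q_1 ≥ c + 3*k - 5; else branch requires ((buf[q] ≥ 7 → 2*buf[k] + q = 3*c - 9) → q ≥ c + 3*k - 5) ∧ ((¬(buf[q] ≥ 7 → 2*buf[k] + q = 3*c - 9)) → q ≥ 3*buf[q + 2] + c - 13).
Before the if: (arr[k] ≤ 3*arr[2] - 9 → (∀q_1. q_1 ≥ c + 3*k - 5)) ∧ ((¬(arr[k] ≤ 3*arr[2] - 9)) → (((buf[q] ≥ 7 → 2*buf[k] + q = 3*c - 9) → q ≥ c + 3*k - 5) ∧ ((¬(buf[q] ≥ 7 → 2*buf[k] + q = 3*c - 9)) → q ≥ 3*buf[q + 2] + c - 13)))
Before assert arr[k] ≠ pos + 6: arr[k] ≠ pos + 6 ∧ (arr[k] ≤ 3*arr[2] - 9 → (∀q_1. q_1 ≥ c + 3*k - 5)) ∧ ((¬(arr[k] ≤ 3*arr[2] - 9)) → (((buf[q] ≥ 7 → 2*buf[k] + q = 3*c - 9) → q ≥ c + 3*k - 5) ∧ ((¬(buf[q] ≥ 7 → 2*buf[k] + q = 3*c - 9)) → q ≥ 3*buf[q + 2] + c - 13)))
Answer: WP = arr[k] ≠ pos + 6 ∧ (arr[k] ≤ 3*arr[2] - 9 → (∀q_1. q_1 ≥ c + 3*k - 5)) ∧ ((¬(arr[k] ≤ 3*arr[2] - 9)) → (((buf[q] ≥ 7 → 2*buf[k] + q = 3*c - 9) → q ≥ c + 3*k - 5) ∧ ((¬(buf[q] ≥ 7 → 2*buf[k] + q = 3*c - 9)) → q ≥ 3*buf[q + 2] + c - 13)))


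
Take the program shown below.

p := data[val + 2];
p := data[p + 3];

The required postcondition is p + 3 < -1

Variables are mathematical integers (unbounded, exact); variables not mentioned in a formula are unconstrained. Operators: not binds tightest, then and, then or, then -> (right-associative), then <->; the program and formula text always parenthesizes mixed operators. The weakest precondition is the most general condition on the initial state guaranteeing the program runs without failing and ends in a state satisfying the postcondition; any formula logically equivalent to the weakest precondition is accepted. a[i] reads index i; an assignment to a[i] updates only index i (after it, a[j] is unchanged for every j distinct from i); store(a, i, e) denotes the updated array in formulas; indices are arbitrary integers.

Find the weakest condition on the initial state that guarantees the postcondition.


Working backward. After the program, the postcondition p + 3 < -1 must hold; in canonical form it is p < -4.
Before p := data[p + 3]: data[p + 3] < -4
Before p := data[val + 2]: data[data[val + 2] + 3] < -4
Answer: WP = data[data[val + 2] + 3] < -4


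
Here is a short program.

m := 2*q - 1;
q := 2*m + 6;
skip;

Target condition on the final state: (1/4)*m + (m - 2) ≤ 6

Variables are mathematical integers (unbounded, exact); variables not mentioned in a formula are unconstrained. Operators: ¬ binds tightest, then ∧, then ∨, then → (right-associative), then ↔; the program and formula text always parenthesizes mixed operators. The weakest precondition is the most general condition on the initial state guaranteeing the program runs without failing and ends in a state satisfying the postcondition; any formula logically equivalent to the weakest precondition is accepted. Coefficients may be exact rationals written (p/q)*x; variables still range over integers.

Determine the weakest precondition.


Working backward. After the program, the postcondition (1/4)*m + (m - 2) ≤ 6 must hold; in canonical form it is (5/4)*m ≤ 8.
Before skip: (5/4)*m ≤ 8
Before q := 2*m + 6: (5/4)*m ≤ 8
Before m := 2*q - 1: (5/2)*q ≤ 37/4
Answer: WP = (5/2)*q ≤ 37/4


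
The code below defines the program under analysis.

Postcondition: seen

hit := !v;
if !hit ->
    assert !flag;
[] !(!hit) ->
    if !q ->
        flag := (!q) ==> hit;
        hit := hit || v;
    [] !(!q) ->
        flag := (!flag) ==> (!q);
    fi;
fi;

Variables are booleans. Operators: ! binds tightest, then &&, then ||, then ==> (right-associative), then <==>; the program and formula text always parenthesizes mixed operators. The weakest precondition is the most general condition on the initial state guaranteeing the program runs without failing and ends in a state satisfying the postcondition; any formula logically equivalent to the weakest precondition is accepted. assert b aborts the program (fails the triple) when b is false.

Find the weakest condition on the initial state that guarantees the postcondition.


Working backward. After the program, seen must hold.
Then branch requires (!flag) && seen; else branch requires ((!q) ==> seen) && (q ==> seen).
Before the if: ((!hit) ==> ((!flag) && seen)) && (hit ==> (((!q) ==> seen) && (q ==> seen)))
Before hit := !v: (v ==> ((!flag) && seen)) && ((!v) ==> (((!q) ==> seen) && (q ==> seen)))
Answer: WP = (v ==> ((!flag) && seen)) && ((!v) ==> (((!q) ==> seen) && (q ==> seen)))


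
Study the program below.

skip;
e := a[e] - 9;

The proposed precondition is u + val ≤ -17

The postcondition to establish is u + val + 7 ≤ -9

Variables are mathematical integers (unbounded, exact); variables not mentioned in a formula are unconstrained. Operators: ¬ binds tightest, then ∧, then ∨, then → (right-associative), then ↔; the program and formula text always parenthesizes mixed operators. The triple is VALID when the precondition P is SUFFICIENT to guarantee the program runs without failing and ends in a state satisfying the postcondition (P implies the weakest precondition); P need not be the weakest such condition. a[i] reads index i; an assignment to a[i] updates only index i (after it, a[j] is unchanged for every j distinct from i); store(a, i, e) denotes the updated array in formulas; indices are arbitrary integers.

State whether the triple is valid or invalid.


Working backward. After the program, the postcondition u + val + 7 ≤ -9 must hold; in canonical form it is u + val ≤ -16.
Before e := a[e] - 9: u + val ≤ -16
Before skip: u + val ≤ -16
The weakest precondition is u + val ≤ -16.
Check whether u + val ≤ -17 implies it.
Every state satisfying the precondition satisfies the weakest precondition: the implication holds.
Answer: valid


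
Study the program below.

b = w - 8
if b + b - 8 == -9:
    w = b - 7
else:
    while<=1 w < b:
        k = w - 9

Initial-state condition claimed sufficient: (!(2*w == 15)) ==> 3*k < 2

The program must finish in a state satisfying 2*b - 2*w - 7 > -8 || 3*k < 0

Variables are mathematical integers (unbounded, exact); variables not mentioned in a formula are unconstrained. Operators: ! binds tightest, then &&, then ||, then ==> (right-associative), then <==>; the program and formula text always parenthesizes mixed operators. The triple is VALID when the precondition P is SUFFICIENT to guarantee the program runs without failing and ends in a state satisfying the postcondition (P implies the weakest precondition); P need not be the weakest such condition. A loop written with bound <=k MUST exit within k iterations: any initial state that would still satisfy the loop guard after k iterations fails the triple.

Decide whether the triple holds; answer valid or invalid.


Working backward. After the program, the postcondition 2*b - 2*w - 7 > -8 || 3*k < 0 must hold; in canonical form it is 2*b > 2*w - 1 || 3*k < 0.
Then branch requires true; else branch requires (w < b ==> ((!(w < b)) && (2*b > 2*w - 1 || 3*w < 27))) && ((!(w < b)) ==> (2*b > 2*w - 1 || 3*k < 0)).
Before the if: (!(2*b == -1)) ==> ((w < b ==> ((!(w < b)) && (2*b > 2*w - 1 || 3*w < 27))) && ((!(w < b)) ==> (2*b > 2*w - 1 || 3*k < 0)))
Before b := w - 8: (!(2*w == 15)) ==> 3*k < 0
The weakest precondition is (!(2*w == 15)) ==> 3*k < 0.
Check whether (!(2*w == 15)) ==> 3*k < 2 implies it.
Countermodel: at the initial state k = 0, w = 0, the precondition holds but the weakest precondition fails.
Answer: invalid


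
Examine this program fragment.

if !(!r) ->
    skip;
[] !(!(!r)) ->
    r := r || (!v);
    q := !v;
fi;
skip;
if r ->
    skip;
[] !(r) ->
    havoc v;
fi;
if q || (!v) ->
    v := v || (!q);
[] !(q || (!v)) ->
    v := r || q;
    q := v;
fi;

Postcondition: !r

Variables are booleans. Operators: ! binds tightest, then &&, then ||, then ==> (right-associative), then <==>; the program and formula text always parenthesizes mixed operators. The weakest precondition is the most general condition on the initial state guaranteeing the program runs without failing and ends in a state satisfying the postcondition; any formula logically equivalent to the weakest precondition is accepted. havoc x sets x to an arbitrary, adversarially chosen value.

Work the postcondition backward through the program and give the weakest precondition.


Working backward. After the program, !r must hold.
Then branch requires !r; else branch requires !r.
Before the if: ((q || (!v)) ==> (!r)) && ((!(q || (!v))) ==> (!r))
Then branch requires ((q || (!v)) ==> (!r)) && ((!(q || (!v))) ==> (!r)); else branch requires (q ==> (!r)) && ((!q) ==> (!r)) && (!r).
Before the if: (r ==> (((q || (!v)) ==> (!r)) && ((!(q || (!v))) ==> (!r)))) && ((!r) ==> ((q ==> (!r)) && ((!q) ==> (!r)) && (!r)))
Before skip: (r ==> (((q || (!v)) ==> (!r)) && ((!(q || (!v))) ==> (!r)))) && ((!r) ==> ((q ==> (!r)) && ((!q) ==> (!r)) && (!r)))
Then branch requires (r ==> (((q || (!v)) ==> (!r)) && ((!(q || (!v))) ==> (!r)))) && ((!r) ==> ((q ==> (!r)) && ((!q) ==> (!r)) && (!r))); else branch requires ((r || (!v)) ==> (((!v) ==> (!(r || (!v)))) && (v ==> (!(r || (!v)))))) && ((!(r || (!v))) ==> (((!v) ==> (!(r || (!v)))) && (v ==> (!(r || (!v)))) && (!(r || (!v))))).
Before the if: (r ==> ((r ==> (((q || (!v)) ==> (!r)) && ((!(q || (!v))) ==> (!r)))) && ((!r) ==> ((q ==> (!r)) && ((!q) ==> (!r)) && (!r))))) && ((!r) ==> (((r || (!v)) ==> (((!v) ==> (!(r || (!v)))) && (v ==> (!(r || (!v)))))) && ((!(r || (!v))) ==> (((!v) ==> (!(r || (!v)))) && (v ==> (!(r || (!v)))) && (!(r || (!v)))))))
Answer: WP = (r ==> ((r ==> (((q || (!v)) ==> (!r)) && ((!(q || (!v))) ==> (!r)))) && ((!r) ==> ((q ==> (!r)) && ((!q) ==> (!r)) && (!r))))) && ((!r) ==> (((r || (!v)) ==> (((!v) ==> (!(r || (!v)))) && (v ==> (!(r || (!v)))))) && ((!(r || (!v))) ==> (((!v) ==> (!(r || (!v)))) && (v ==> (!(r || (!v)))) && (!(r || (!v)))))))


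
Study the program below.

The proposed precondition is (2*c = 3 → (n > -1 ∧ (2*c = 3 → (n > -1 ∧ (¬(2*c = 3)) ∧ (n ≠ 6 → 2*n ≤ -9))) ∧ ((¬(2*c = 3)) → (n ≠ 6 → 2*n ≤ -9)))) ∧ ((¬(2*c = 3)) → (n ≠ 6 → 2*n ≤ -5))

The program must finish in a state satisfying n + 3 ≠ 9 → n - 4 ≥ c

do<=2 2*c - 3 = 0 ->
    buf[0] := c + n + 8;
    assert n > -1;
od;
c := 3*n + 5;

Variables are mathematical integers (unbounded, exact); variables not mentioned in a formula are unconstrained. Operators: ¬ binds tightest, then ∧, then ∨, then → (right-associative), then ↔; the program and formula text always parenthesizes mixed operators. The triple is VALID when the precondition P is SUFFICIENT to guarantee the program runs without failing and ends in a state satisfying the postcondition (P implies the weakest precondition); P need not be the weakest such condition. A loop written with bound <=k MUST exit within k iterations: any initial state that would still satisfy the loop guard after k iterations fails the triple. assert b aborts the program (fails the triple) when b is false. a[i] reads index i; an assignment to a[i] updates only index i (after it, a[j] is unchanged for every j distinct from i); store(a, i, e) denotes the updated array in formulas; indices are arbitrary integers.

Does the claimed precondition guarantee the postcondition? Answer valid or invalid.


Working backward. After the program, the postcondition n + 3 ≠ 9 → n - 4 ≥ c must hold; in canonical form it is n ≠ 6 → n ≥ c + 4.
Before c := 3*n + 5: n ≠ 6 → 2*n ≤ -9
Before the loop (bound <=2), unroll the exhaustion recursion (WP_0 = exit-now case; WP_j = one more guarded iteration, up to j = 2):
  WP_0: (¬(2*c = 3)) ∧ (n ≠ 6 → 2*n ≤ -9)
  WP_1: (2*c = 3 → (n > -1 ∧ (¬(2*c = 3)) ∧ (n ≠ 6 → 2*n ≤ -9))) ∧ ((¬(2*c = 3)) → (n ≠ 6 → 2*n ≤ -9))
  WP_2: (2*c = 3 → (n > -1 ∧ (2*c = 3 → (n > -1 ∧ (¬(2*c = 3)) ∧ (n ≠ 6 → 2*n ≤ -9))) ∧ ((¬(2*c = 3)) → (n ≠ 6 → 2*n ≤ -9)))) ∧ ((¬(2*c = 3)) → (n ≠ 6 → 2*n ≤ -9))
So before the loop: (2*c = 3 → (n > -1 ∧ (2*c = 3 → (n > -1 ∧ (¬(2*c = 3)) ∧ (n ≠ 6 → 2*n ≤ -9))) ∧ ((¬(2*c = 3)) → (n ≠ 6 → 2*n ≤ -9)))) ∧ ((¬(2*c = 3)) → (n ≠ 6 → 2*n ≤ -9))
The weakest precondition is (2*c = 3 → (n > -1 ∧ (2*c = 3 → (n > -1 ∧ (¬(2*c = 3)) ∧ (n ≠ 6 → 2*n ≤ -9))) ∧ ((¬(2*c = 3)) → (n ≠ 6 → 2*n ≤ -9)))) ∧ ((¬(2*c = 3)) → (n ≠ 6 → 2*n ≤ -9)).
Check whether (2*c = 3 → (n > -1 ∧ (2*c = 3 → (n > -1 ∧ (¬(2*c = 3)) ∧ (n ≠ 6 → 2*n ≤ -9))) ∧ ((¬(2*c = 3)) → (n ≠ 6 → 2*n ≤ -9)))) ∧ ((¬(2*c = 3)) → (n ≠ 6 → 2*n ≤ -5)) implies it.
Countermodel: at the initial state c = 0, n = -4, the precondition holds but the weakest precondition fails.
Answer: invalid


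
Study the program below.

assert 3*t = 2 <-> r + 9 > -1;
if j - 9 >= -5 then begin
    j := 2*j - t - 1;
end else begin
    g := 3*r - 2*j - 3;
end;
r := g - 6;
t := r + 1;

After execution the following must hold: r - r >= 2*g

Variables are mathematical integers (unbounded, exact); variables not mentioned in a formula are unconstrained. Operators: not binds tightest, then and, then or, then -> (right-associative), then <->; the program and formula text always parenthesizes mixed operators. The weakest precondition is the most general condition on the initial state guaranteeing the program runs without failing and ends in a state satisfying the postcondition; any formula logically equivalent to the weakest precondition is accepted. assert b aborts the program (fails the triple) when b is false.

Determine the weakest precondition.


Working backward. After the program, the postcondition r - r >= 2*g must hold; in canonical form it is 2*g <= 0.
Before t := r + 1: 2*g <= 0
Before r := g - 6: 2*g <= 0
Then branch requires 2*g <= 0; else branch requires 6*r <= 4*j + 6.
Before the if: (j >= 4 -> 2*g <= 0) and ((not (j >= 4)) -> 6*r <= 4*j + 6)
Before assert 3*t = 2 <-> r + 9 > -1: (3*t = 2 <-> r > -10) and (j >= 4 -> 2*g <= 0) and ((not (j >= 4)) -> 6*r <= 4*j + 6)
Answer: WP = (3*t = 2 <-> r > -10) and (j >= 4 -> 2*g <= 0) and ((not (j >= 4)) -> 6*r <= 4*j + 6)


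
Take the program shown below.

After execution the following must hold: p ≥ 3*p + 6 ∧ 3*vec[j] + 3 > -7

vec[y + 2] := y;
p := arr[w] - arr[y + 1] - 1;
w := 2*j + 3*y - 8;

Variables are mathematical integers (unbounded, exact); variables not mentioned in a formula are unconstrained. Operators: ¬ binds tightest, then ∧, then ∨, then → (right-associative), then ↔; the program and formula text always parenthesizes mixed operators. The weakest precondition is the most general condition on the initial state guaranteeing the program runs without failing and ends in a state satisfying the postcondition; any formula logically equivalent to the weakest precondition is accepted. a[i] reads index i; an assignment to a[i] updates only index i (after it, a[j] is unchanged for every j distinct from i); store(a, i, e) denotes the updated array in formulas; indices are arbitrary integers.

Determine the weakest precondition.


Working backward. After the program, the postcondition p ≥ 3*p + 6 ∧ 3*vec[j] + 3 > -7 must hold; in canonical form it is 2*p ≤ -6 ∧ 3*vec[j] > -10.
Before w := 2*j + 3*y - 8: 2*p ≤ -6 ∧ 3*vec[j] > -10
Before p := arr[w] - arr[y + 1] - 1: 2*arr[w] ≤ 2*arr[y + 1] - 4 ∧ 3*vec[j] > -10
Before vec[y + 2] := y: 2*arr[w] ≤ 2*arr[y + 1] - 4 ∧ 3*store(vec, y + 2, y)[j] > -10
Answer: WP = 2*arr[w] ≤ 2*arr[y + 1] - 4 ∧ 3*store(vec, y + 2, y)[j] > -10


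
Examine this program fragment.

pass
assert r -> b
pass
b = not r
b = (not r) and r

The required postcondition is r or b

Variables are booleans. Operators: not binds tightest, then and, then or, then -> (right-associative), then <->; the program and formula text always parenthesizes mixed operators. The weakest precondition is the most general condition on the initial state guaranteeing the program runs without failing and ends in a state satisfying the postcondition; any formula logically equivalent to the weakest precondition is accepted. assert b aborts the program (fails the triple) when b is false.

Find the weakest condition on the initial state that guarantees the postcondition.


Working backward. After the program, r or b must hold.
Before b := (not r) and r: r
Before b := not r: r
Before skip: r
Before assert r -> b: (r -> b) and r
Before skip: (r -> b) and r
Answer: WP = (r -> b) and r


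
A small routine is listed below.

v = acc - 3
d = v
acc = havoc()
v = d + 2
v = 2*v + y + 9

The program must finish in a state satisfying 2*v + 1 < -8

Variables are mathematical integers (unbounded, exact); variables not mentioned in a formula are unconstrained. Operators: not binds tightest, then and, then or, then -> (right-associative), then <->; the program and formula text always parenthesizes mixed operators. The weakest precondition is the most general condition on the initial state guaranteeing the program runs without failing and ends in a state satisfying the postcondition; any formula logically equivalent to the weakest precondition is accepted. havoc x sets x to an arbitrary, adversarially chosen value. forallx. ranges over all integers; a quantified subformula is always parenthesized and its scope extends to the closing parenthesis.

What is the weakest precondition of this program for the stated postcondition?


Working backward. After the program, the postcondition 2*v + 1 < -8 must hold; in canonical form it is 2*v < -9.
Before v := 2*v + y + 9: 4*v + 2*y < -27
Before v := d + 2: 4*d + 2*y < -35
Before havoc acc: 4*d + 2*y < -35
Before d := v: 4*v + 2*y < -35
Before v := acc - 3: 4*acc + 2*y < -23
Answer: WP = 4*acc + 2*y < -23


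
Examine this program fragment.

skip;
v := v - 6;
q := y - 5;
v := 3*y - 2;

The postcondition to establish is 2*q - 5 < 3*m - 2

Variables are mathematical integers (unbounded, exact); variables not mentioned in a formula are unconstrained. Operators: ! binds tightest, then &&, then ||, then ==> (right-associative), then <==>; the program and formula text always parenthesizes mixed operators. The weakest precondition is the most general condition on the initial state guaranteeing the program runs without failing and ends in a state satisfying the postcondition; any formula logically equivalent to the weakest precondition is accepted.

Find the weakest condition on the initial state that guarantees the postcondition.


Working backward. After the program, the postcondition 2*q - 5 < 3*m - 2 must hold; in canonical form it is 2*q < 3*m + 3.
Before v := 3*y - 2: 2*q < 3*m + 3
Before q := y - 5: 2*y < 3*m + 13
Before v := v - 6: 2*y < 3*m + 13
Before skip: 2*y < 3*m + 13
Answer: WP = 2*y < 3*m + 13


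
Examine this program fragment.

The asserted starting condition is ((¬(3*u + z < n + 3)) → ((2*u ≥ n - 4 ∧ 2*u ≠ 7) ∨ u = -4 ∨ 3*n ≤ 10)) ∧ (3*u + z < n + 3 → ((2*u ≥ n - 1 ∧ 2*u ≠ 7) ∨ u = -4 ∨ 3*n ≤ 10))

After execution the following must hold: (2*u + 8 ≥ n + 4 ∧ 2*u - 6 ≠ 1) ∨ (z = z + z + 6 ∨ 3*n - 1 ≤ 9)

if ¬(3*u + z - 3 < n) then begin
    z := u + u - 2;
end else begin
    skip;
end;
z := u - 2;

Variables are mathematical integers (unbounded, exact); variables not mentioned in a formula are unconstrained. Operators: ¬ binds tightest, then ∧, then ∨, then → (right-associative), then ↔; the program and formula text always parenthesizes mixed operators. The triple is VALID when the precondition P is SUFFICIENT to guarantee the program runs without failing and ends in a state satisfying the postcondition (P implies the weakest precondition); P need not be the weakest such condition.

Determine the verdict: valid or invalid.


Working backward. After the program, the postcondition (2*u + 8 ≥ n + 4 ∧ 2*u - 6 ≠ 1) ∨ (z = z + z + 6 ∨ 3*n - 1 ≤ 9) must hold; in canonical form it is (2*u ≥ n - 4 ∧ 2*u ≠ 7) ∨ z = -6 ∨ 3*n ≤ 10.
Before z := u - 2: (2*u ≥ n - 4 ∧ 2*u ≠ 7) ∨ u = -4 ∨ 3*n ≤ 10
Then branch requires (2*u ≥ n - 4 ∧ 2*u ≠ 7) ∨ u = -4 ∨ 3*n ≤ 10; else branch requires (2*u ≥ n - 4 ∧ 2*u ≠ 7) ∨ u = -4 ∨ 3*n ≤ 10.
Before the if: ((¬(3*u + z < n + 3)) → ((2*u ≥ n - 4 ∧ 2*u ≠ 7) ∨ u = -4 ∨ 3*n ≤ 10)) ∧ (3*u + z < n + 3 → ((2*u ≥ n - 4 ∧ 2*u ≠ 7) ∨ u = -4 ∨ 3*n ≤ 10))
The weakest precondition is ((¬(3*u + z < n + 3)) → ((2*u ≥ n - 4 ∧ 2*u ≠ 7) ∨ u = -4 ∨ 3*n ≤ 10)) ∧ (3*u + z < n + 3 → ((2*u ≥ n - 4 ∧ 2*u ≠ 7) ∨ u = -4 ∨ 3*n ≤ 10)).
Check whether ((¬(3*u + z < n + 3)) → ((2*u ≥ n - 4 ∧ 2*u ≠ 7) ∨ u = -4 ∨ 3*n ≤ 10)) ∧ (3*u + z < n + 3 → ((2*u ≥ n - 1 ∧ 2*u ≠ 7) ∨ u = -4 ∨ 3*n ≤ 10)) implies it.
Every state satisfying the precondition satisfies the weakest precondition: the implication holds.
Answer: valid


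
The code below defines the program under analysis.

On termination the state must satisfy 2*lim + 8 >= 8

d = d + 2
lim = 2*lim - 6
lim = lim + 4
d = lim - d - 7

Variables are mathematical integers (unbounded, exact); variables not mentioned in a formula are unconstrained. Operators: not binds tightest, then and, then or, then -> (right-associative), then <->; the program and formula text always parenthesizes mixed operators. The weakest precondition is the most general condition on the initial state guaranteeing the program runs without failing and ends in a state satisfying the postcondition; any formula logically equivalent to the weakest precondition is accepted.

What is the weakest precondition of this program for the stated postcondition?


Working backward. After the program, the postcondition 2*lim + 8 >= 8 must hold; in canonical form it is 2*lim >= 0.
Before d := lim - d - 7: 2*lim >= 0
Before lim := lim + 4: 2*lim >= -8
Before lim := 2*lim - 6: 4*lim >= 4
Before d := d + 2: 4*lim >= 4
Answer: WP = 4*lim >= 4


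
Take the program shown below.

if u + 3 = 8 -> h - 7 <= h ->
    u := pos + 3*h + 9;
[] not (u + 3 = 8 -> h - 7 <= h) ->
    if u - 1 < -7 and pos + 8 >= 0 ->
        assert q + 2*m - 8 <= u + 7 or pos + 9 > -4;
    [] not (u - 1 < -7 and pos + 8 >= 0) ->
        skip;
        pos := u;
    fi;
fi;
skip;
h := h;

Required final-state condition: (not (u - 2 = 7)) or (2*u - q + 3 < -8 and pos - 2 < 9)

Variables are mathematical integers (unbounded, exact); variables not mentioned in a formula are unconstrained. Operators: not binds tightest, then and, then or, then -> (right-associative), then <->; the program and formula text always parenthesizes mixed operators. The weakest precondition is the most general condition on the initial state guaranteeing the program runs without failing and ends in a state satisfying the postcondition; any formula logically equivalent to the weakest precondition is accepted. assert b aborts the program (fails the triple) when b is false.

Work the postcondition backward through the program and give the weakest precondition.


Working backward. After the program, the postcondition (not (u - 2 = 7)) or (2*u - q + 3 < -8 and pos - 2 < 9) must hold; in canonical form it is (not (u = 9)) or (2*u < q - 11 and pos < 11).
Before h := h: (not (u = 9)) or (2*u < q - 11 and pos < 11)
Before skip: (not (u = 9)) or (2*u < q - 11 and pos < 11)
Then branch requires (not (3*h + pos = 0)) or (6*h + 2*pos < q - 29 and pos < 11); else branch requires ((u < -6 and pos >= -8) -> ((2*m + q <= u + 15 or pos > -13) and ((not (u = 9)) or (2*u < q - 11 and pos < 11)))) and ((not (u < -6 and pos >= -8)) -> ((not (u = 9)) or (2*u < q - 11 and u < 11))).
Before the if: (not (3*h + pos = 0)) or (6*h + 2*pos < q - 29 and pos < 11)
Answer: WP = (not (3*h + pos = 0)) or (6*h + 2*pos < q - 29 and pos < 11)


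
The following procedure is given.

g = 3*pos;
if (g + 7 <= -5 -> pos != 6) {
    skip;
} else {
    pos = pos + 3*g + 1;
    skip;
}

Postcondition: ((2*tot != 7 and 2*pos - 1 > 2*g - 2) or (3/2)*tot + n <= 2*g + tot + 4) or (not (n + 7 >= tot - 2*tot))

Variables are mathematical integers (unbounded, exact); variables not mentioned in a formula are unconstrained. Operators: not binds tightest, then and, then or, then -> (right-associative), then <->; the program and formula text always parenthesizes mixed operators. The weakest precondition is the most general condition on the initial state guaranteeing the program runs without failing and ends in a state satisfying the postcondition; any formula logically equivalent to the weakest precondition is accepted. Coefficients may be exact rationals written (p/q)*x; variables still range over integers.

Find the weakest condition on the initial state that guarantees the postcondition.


Working backward. After the program, the postcondition ((2*tot != 7 and 2*pos - 1 > 2*g - 2) or (3/2)*tot + n <= 2*g + tot + 4) or (not (n + 7 >= tot - 2*tot)) must hold; in canonical form it is (2*tot != 7 and 2*pos > 2*g - 1) or n + (1/2)*tot <= 2*g + 4 or (not (n + tot >= -7)).
Then branch requires (2*tot != 7 and 2*pos > 2*g - 1) or n + (1/2)*tot <= 2*g + 4 or (not (n + tot >= -7)); else branch requires (2*tot != 7 and 4*g + 2*pos > -3) or n + (1/2)*tot <= 2*g + 4 or (not (n + tot >= -7)).
Before the if: ((g <= -12 -> pos != 6) -> ((2*tot != 7 and 2*pos > 2*g - 1) or n + (1/2)*tot <= 2*g + 4 or (not (n + tot >= -7)))) and ((not (g <= -12 -> pos != 6)) -> ((2*tot != 7 and 4*g + 2*pos > -3) or n + (1/2)*tot <= 2*g + 4 or (not (n + tot >= -7))))
Before g := 3*pos: ((3*pos <= -12 -> pos != 6) -> ((2*tot != 7 and 4*pos < 1) or n + (1/2)*tot <= 6*pos + 4 or (not (n + tot >= -7)))) and ((not (3*pos <= -12 -> pos != 6)) -> ((2*tot != 7 and 14*pos > -3) or n + (1/2)*tot <= 6*pos + 4 or (not (n + tot >= -7))))
Answer: WP = ((3*pos <= -12 -> pos != 6) -> ((2*tot != 7 and 4*pos < 1) or n + (1/2)*tot <= 6*pos + 4 or (not (n + tot >= -7)))) and ((not (3*pos <= -12 -> pos != 6)) -> ((2*tot != 7 and 14*pos > -3) or n + (1/2)*tot <= 6*pos + 4 or (not (n + tot >= -7))))


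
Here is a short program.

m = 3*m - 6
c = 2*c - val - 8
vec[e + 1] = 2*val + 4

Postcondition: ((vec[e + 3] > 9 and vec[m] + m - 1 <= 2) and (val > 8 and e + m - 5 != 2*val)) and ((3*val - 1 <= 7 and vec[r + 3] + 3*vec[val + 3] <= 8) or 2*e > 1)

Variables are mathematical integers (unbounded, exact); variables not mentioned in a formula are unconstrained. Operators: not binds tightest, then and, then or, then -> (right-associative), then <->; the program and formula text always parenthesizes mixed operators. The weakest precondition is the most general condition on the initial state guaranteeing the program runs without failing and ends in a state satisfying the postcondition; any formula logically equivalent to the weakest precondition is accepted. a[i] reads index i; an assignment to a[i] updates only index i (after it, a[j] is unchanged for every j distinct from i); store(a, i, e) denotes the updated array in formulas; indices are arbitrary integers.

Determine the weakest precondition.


Working backward. After the program, the postcondition ((vec[e + 3] > 9 and vec[m] + m - 1 <= 2) and (val > 8 and e + m - 5 != 2*val)) and ((3*val - 1 <= 7 and vec[r + 3] + 3*vec[val + 3] <= 8) or 2*e > 1) must hold; in canonical form it is vec[e + 3] > 9 and vec[m] + m <= 3 and val > 8 and e + m != 2*val + 5 and ((3*val <= 8 and vec[r + 3] + 3*vec[val + 3] <= 8) or 2*e > 1).
Before vec[e + 1] := 2*val + 4: store(vec, e + 1, 2*val + 4)[e + 3] > 9 and store(vec, e + 1, 2*val + 4)[m] + m <= 3 and val > 8 and e + m != 2*val + 5 and ((3*val <= 8 and store(vec, e + 1, 2*val + 4)[r + 3] + 3*store(vec, e + 1, 2*val + 4)[val + 3] <= 8) or 2*e > 1)
Before c := 2*c - val - 8: store(vec, e + 1, 2*val + 4)[e + 3] > 9 and store(vec, e + 1, 2*val + 4)[m] + m <= 3 and val > 8 and e + m != 2*val + 5 and ((3*val <= 8 and store(vec, e + 1, 2*val + 4)[r + 3] + 3*store(vec, e + 1, 2*val + 4)[val + 3] <= 8) or 2*e > 1)
Before m := 3*m - 6: store(vec, e + 1, 2*val + 4)[e + 3] > 9 and store(vec, e + 1, 2*val + 4)[3*m - 6] + 3*m <= 9 and val > 8 and e + 3*m != 2*val + 11 and ((3*val <= 8 and store(vec, e + 1, 2*val + 4)[r + 3] + 3*store(vec, e + 1, 2*val + 4)[val + 3] <= 8) or 2*e > 1)
Answer: WP = store(vec, e + 1, 2*val + 4)[e + 3] > 9 and store(vec, e + 1, 2*val + 4)[3*m - 6] + 3*m <= 9 and val > 8 and e + 3*m != 2*val + 11 and ((3*val <= 8 and store(vec, e + 1, 2*val + 4)[r + 3] + 3*store(vec, e + 1, 2*val + 4)[val + 3] <= 8) or 2*e > 1)


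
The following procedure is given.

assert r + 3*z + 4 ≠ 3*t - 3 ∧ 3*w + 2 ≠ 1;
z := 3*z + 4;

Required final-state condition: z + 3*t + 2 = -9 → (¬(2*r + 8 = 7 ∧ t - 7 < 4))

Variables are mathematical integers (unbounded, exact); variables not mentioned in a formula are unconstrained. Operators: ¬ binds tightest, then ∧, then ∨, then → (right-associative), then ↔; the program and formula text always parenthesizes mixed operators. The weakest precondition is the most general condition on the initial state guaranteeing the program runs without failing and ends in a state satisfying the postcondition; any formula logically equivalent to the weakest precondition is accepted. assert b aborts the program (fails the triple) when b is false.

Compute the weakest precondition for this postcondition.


Working backward. After the program, the postcondition z + 3*t + 2 = -9 → (¬(2*r + 8 = 7 ∧ t - 7 < 4)) must hold; in canonical form it is 3*t + z = -11 → (¬(2*r = -1 ∧ t < 11)).
Before z := 3*z + 4: 3*t + 3*z = -15 → (¬(2*r = -1 ∧ t < 11))
Before assert r + 3*z + 4 ≠ 3*t - 3 ∧ 3*w + 2 ≠ 1: r + 3*z ≠ 3*t - 7 ∧ 3*w ≠ -1 ∧ (3*t + 3*z = -15 → (¬(2*r = -1 ∧ t < 11)))
Answer: WP = r + 3*z ≠ 3*t - 7 ∧ 3*w ≠ -1 ∧ (3*t + 3*z = -15 → (¬(2*r = -1 ∧ t < 11)))


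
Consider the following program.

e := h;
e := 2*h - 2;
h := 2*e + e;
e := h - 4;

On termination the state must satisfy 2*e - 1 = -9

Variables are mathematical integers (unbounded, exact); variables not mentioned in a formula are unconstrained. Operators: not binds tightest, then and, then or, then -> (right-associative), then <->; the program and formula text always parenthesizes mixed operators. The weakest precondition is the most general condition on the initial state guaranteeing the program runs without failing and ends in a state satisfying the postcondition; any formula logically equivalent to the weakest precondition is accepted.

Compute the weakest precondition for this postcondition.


Working backward. After the program, the postcondition 2*e - 1 = -9 must hold; in canonical form it is 2*e = -8.
Before e := h - 4: 2*h = 0
Before h := 2*e + e: 6*e = 0
Before e := 2*h - 2: 12*h = 12
Before e := h: 12*h = 12
Answer: WP = 12*h = 12


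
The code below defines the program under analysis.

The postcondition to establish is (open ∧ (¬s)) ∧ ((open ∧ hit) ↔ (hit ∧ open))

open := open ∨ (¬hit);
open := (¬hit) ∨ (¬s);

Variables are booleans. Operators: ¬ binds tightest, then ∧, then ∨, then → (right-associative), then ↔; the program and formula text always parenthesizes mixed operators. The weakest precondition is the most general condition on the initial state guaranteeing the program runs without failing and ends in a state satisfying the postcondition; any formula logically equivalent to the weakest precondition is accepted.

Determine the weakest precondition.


Working backward. After the program, the postcondition (open ∧ (¬s)) ∧ ((open ∧ hit) ↔ (hit ∧ open)) must hold; in canonical form it is open ∧ (¬s) ∧ ((open ∧ hit) ↔ (hit ∧ open)).
Before open := (¬hit) ∨ (¬s): ((¬hit) ∨ (¬s)) ∧ (¬s) ∧ ((((¬hit) ∨ (¬s)) ∧ hit) ↔ (hit ∧ ((¬hit) ∨ (¬s))))
Before open := open ∨ (¬hit): ((¬hit) ∨ (¬s)) ∧ (¬s) ∧ ((((¬hit) ∨ (¬s)) ∧ hit) ↔ (hit ∧ ((¬hit) ∨ (¬s))))
Answer: WP = ((¬hit) ∨ (¬s)) ∧ (¬s) ∧ ((((¬hit) ∨ (¬s)) ∧ hit) ↔ (hit ∧ ((¬hit) ∨ (¬s))))


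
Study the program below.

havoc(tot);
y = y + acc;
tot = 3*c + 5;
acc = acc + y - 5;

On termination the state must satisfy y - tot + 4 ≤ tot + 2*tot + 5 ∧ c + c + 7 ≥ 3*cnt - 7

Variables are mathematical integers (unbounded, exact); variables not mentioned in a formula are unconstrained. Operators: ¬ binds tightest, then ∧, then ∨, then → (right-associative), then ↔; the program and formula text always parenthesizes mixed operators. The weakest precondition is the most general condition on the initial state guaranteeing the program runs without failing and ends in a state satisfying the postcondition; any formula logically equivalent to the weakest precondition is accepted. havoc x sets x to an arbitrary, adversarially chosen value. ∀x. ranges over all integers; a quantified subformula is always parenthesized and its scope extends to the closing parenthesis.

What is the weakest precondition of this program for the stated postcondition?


Working backward. After the program, the postcondition y - tot + 4 ≤ tot + 2*tot + 5 ∧ c + c + 7 ≥ 3*cnt - 7 must hold; in canonical form it is y ≤ 4*tot + 1 ∧ 2*c ≥ 3*cnt - 14.
Before acc := acc + y - 5: y ≤ 4*tot + 1 ∧ 2*c ≥ 3*cnt - 14
Before tot := 3*c + 5: y ≤ 12*c + 21 ∧ 2*c ≥ 3*cnt - 14
Before y := y + acc: acc + y ≤ 12*c + 21 ∧ 2*c ≥ 3*cnt - 14
Before havoc tot: acc + y ≤ 12*c + 21 ∧ 2*c ≥ 3*cnt - 14
Answer: WP = acc + y ≤ 12*c + 21 ∧ 2*c ≥ 3*cnt - 14


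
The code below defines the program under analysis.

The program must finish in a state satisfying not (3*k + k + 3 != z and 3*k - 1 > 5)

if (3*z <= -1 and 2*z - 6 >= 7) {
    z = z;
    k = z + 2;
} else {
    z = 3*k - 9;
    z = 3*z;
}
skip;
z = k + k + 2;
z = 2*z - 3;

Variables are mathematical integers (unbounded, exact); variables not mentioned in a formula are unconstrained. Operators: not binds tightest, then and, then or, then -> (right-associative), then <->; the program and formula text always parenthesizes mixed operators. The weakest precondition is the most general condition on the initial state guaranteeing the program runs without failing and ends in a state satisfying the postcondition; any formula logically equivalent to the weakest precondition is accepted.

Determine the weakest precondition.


Working backward. After the program, the postcondition not (3*k + k + 3 != z and 3*k - 1 > 5) must hold; in canonical form it is not (4*k != z - 3 and 3*k > 6).
Before z := 2*z - 3: not (4*k != 2*z - 6 and 3*k > 6)
Before z := k + k + 2: not (3*k > 6)
Before skip: not (3*k > 6)
Then branch requires not (3*z > 0); else branch requires not (3*k > 6).
Before the if: ((3*z <= -1 and 2*z >= 13) -> (not (3*z > 0))) and ((not (3*z <= -1 and 2*z >= 13)) -> (not (3*k > 6)))
Answer: WP = ((3*z <= -1 and 2*z >= 13) -> (not (3*z > 0))) and ((not (3*z <= -1 and 2*z >= 13)) -> (not (3*k > 6)))
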